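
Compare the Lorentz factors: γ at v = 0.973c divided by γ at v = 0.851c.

γ₁ = 1/√(1 - 0.973²) = 4.3327
γ₂ = 1/√(1 - 0.851²) = 1.9042
γ₁/γ₂ = 4.3327/1.9042 = 2.275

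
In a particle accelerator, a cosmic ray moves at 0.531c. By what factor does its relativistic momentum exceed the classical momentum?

p_rel = γmv, p_class = mv
Ratio = γ = 1/√(1 - 0.531²)
= 1/√(0.718039) = 1.180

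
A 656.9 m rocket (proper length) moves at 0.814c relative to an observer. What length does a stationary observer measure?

Proper length L₀ = 656.9 m
γ = 1/√(1 - 0.814²) = 1.7216
L = L₀/γ = 656.9/1.7216 = 381.6 m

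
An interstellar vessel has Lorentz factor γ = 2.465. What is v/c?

From γ = 1/√(1 - v²/c²):
1/γ² = 1/2.465² = 0.1646
v²/c² = 1 - 0.1646 = 0.8354
v/c = √(0.8354) = 0.9140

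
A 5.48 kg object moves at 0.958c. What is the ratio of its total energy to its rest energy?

E = γmc², E₀ = mc²
E/E₀ = γ = 1/√(1 - 0.958²) = 3.487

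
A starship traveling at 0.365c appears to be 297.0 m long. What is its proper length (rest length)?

Contracted length L = 297.0 m
γ = 1/√(1 - 0.365²) = 1.074
L₀ = γL = 1.074 × 297.0 = 319.0 m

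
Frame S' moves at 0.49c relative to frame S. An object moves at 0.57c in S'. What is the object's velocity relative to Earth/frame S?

u = (u' + v)/(1 + u'v/c²)
Numerator: 0.57 + 0.49 = 1.06
Denominator: 1 + 0.2793 = 1.2793
u = 1.06/1.2793 = 0.8286c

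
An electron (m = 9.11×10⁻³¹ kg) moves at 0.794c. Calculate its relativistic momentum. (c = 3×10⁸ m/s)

γ = 1/√(1 - 0.794²) = 1.645
v = 0.794 × 3×10⁸ = 2.382×10⁸ m/s
p = γmv = 1.645 × 9.11×10⁻³¹ × 2.382×10⁸ = 3.570×10⁻²² kg·m/s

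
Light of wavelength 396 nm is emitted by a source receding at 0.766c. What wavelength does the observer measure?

β = 0.766
Wavelength Doppler factor = √(1.766/0.234) = √(7.547) = 2.747
λ_obs = 396 × 2.747 = 1088 nm (redshift)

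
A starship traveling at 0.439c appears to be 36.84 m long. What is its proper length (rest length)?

Contracted length L = 36.84 m
γ = 1/√(1 - 0.439²) = 1.113
L₀ = γL = 1.113 × 36.84 = 41.00 m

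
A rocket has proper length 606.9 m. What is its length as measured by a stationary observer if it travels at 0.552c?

Proper length L₀ = 606.9 m
γ = 1/√(1 - 0.552²) = 1.19926
L = L₀/γ = 606.9/1.19926 = 506.1 m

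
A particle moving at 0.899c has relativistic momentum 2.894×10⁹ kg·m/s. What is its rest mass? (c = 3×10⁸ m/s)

γ = 1/√(1 - 0.899²) = 2.2834
v = 0.899 × 3×10⁸ = 2.697×10⁸ m/s
m = p/(γv) = 2.894×10⁹/(2.2834 × 2.697×10⁸) = 4.699 kg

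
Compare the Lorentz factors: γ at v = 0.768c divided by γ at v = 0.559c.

γ₁ = 1/√(1 - 0.768²) = 1.5614
γ₂ = 1/√(1 - 0.559²) = 1.2060
γ₁/γ₂ = 1.5614/1.2060 = 1.295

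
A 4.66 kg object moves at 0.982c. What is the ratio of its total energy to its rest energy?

E = γmc², E₀ = mc²
E/E₀ = γ = 1/√(1 - 0.982²) = 5.294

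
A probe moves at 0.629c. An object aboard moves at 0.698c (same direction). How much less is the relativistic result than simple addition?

Classical: u' + v = 0.698 + 0.629 = 1.327c
Relativistic: u = (0.698 + 0.629)/(1 + 0.439042) = 1.327/1.439042 = 0.9221c
Difference: 1.327 - 0.9221 = 0.4049c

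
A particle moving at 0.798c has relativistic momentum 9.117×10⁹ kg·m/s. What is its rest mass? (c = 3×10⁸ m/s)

γ = 1/√(1 - 0.798²) = 1.6593
v = 0.798 × 3×10⁸ = 2.394×10⁸ m/s
m = p/(γv) = 9.117×10⁹/(1.6593 × 2.394×10⁸) = 22.95 kg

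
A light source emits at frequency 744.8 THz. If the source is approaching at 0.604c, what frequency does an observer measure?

β = v/c = 0.604
(1+β)/(1-β) = 1.604/0.396 = 4.051
Doppler factor = √(4.051) = 2.013
f_obs = 744.8 × 2.013 = 1499 THz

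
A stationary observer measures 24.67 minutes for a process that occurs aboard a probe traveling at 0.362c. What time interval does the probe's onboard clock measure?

Dilated time Δt = 24.67 minutes
γ = 1/√(1 - 0.362²) = 1.0728
Δt₀ = Δt/γ = 24.67/1.0728 = 23.00 minutes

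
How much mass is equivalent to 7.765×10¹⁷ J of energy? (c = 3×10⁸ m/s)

From E = mc², we get m = E/c²
c² = (3×10⁸)² = 9×10¹⁶ m²/s²
m = 7.765×10¹⁷ / 9×10¹⁶ = 8.628 kg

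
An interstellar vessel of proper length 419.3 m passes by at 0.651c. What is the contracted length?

Proper length L₀ = 419.3 m
γ = 1/√(1 - 0.651²) = 1.3174
L = L₀/γ = 419.3/1.3174 = 318.3 m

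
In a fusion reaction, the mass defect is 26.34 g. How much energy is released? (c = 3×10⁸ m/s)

Convert mass defect: Δm = 26.34 g = 0.02634 kg
E = Δm·c² = 0.02634 × (3×10⁸)²
= 0.02634 × 9×10¹⁶ = 2.371×10¹⁵ J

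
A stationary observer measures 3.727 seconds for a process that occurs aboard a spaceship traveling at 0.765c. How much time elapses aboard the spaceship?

Dilated time Δt = 3.727 seconds
γ = 1/√(1 - 0.765²) = 1.553
Δt₀ = Δt/γ = 3.727/1.553 = 2.400 seconds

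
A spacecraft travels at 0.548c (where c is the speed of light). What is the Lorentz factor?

v/c = 0.548, so (v/c)² = 0.300304
1 - (v/c)² = 0.699696
γ = 1/√(0.699696) = 1.195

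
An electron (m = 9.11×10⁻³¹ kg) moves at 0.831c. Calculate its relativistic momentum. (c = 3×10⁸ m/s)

γ = 1/√(1 - 0.831²) = 1.798
v = 0.831 × 3×10⁸ = 2.493×10⁸ m/s
p = γmv = 1.798 × 9.11×10⁻³¹ × 2.493×10⁸ = 4.083×10⁻²² kg·m/s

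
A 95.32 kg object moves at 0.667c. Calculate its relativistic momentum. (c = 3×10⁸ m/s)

γ = 1/√(1 - 0.667²) = 1.342
v = 0.667 × 3×10⁸ = 2.001×10⁸ m/s
p = γmv = 1.342 × 95.32 × 2.001×10⁸ = 2.560×10¹⁰ kg·m/s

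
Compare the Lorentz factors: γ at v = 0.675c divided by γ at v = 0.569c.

γ₁ = 1/√(1 - 0.675²) = 1.3553
γ₂ = 1/√(1 - 0.569²) = 1.2160
γ₁/γ₂ = 1.3553/1.2160 = 1.115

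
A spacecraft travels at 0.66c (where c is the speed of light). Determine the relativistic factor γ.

v/c = 0.66, so (v/c)² = 0.4356
1 - (v/c)² = 0.5644
γ = 1/√(0.5644) = 1.331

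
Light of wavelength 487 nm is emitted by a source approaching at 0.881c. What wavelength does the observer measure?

β = 0.881
Wavelength Doppler factor = √(0.119/1.881) = √(0.06326) = 0.2515
λ_obs = 487 × 0.2515 = 122.5 nm (blueshift)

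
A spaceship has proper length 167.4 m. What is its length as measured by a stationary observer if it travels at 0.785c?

Proper length L₀ = 167.4 m
γ = 1/√(1 - 0.785²) = 1.614
L = L₀/γ = 167.4/1.614 = 103.7 m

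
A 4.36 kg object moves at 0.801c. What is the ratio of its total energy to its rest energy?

E = γmc², E₀ = mc²
E/E₀ = γ = 1/√(1 - 0.801²) = 1.670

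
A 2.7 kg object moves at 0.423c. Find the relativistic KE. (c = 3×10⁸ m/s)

γ = 1/√(1 - 0.423²) = 1.1036
γ - 1 = 0.1036
KE = (γ-1)mc² = 0.1036 × 2.7 × (3×10⁸)² = 2.517×10¹⁶ J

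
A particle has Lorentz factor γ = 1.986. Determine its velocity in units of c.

From γ = 1/√(1 - v²/c²):
1/γ² = 1/1.986² = 0.2535
v²/c² = 1 - 0.2535 = 0.7465
v/c = √(0.7465) = 0.8640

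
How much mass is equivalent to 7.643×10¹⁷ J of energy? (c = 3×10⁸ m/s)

From E = mc², we get m = E/c²
c² = (3×10⁸)² = 9×10¹⁶ m²/s²
m = 7.643×10¹⁷ / 9×10¹⁶ = 8.492 kg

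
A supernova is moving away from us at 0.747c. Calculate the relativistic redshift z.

β = 0.747
(1+β)/(1-β) = 1.747/0.253 = 6.905
√(6.905) = 2.628
z = 2.628 - 1 = 1.628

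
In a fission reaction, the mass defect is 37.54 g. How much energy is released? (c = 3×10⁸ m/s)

Convert mass defect: Δm = 37.54 g = 0.03754 kg
E = Δm·c² = 0.03754 × (3×10⁸)²
= 0.03754 × 9×10¹⁶ = 3.379×10¹⁵ J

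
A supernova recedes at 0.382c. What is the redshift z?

β = 0.382
(1+β)/(1-β) = 1.382/0.618 = 2.2362
√(2.2362) = 1.4954
z = 1.4954 - 1 = 0.4954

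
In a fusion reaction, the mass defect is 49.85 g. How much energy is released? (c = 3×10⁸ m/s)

Convert mass defect: Δm = 49.85 g = 0.04985 kg
E = Δm·c² = 0.04985 × (3×10⁸)²
= 0.04985 × 9×10¹⁶ = 4.487×10¹⁵ J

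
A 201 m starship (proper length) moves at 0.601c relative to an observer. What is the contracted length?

Proper length L₀ = 201 m
γ = 1/√(1 - 0.601²) = 1.2512
L = L₀/γ = 201/1.2512 = 160.6 m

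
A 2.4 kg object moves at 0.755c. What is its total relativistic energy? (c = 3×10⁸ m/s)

γ = 1/√(1 - 0.755²) = 1.525
mc² = 2.4 × (3×10⁸)² = 2.160×10¹⁷ J
E = γmc² = 1.525 × 2.160×10¹⁷ = 3.294×10¹⁷ J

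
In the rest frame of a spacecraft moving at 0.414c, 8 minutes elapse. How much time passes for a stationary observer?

Proper time Δt₀ = 8 minutes
γ = 1/√(1 - 0.414²) = 1.0986
Δt = γΔt₀ = 1.0986 × 8 = 8.789 minutes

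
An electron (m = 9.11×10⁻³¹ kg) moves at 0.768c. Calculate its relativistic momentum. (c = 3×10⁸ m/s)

γ = 1/√(1 - 0.768²) = 1.5614
v = 0.768 × 3×10⁸ = 2.304×10⁸ m/s
p = γmv = 1.5614 × 9.11×10⁻³¹ × 2.304×10⁸ = 3.277×10⁻²² kg·m/s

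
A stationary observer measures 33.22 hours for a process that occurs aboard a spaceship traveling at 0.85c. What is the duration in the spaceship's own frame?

Dilated time Δt = 33.22 hours
γ = 1/√(1 - 0.85²) = 1.898
Δt₀ = Δt/γ = 33.22/1.898 = 17.50 hours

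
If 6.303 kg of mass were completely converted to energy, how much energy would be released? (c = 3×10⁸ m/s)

Using E = mc²:
c² = (3×10⁸)² = 9×10¹⁶ m²/s²
E = 6.303 × 9×10¹⁶ = 5.673×10¹⁷ J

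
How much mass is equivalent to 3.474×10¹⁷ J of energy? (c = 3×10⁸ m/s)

From E = mc², we get m = E/c²
c² = (3×10⁸)² = 9×10¹⁶ m²/s²
m = 3.474×10¹⁷ / 9×10¹⁶ = 3.860 kg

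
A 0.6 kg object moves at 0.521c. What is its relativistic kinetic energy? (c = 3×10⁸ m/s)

γ = 1/√(1 - 0.521²) = 1.17157
γ - 1 = 0.17157
KE = (γ-1)mc² = 0.17157 × 0.6 × (3×10⁸)² = 9.265×10¹⁵ J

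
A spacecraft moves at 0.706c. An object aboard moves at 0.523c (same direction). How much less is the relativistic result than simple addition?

Classical: u' + v = 0.523 + 0.706 = 1.229c
Relativistic: u = (0.523 + 0.706)/(1 + 0.369238) = 1.229/1.369238 = 0.8976c
Difference: 1.229 - 0.8976 = 0.3314c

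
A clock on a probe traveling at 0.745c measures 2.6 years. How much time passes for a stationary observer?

Proper time Δt₀ = 2.6 years
γ = 1/√(1 - 0.745²) = 1.4991
Δt = γΔt₀ = 1.4991 × 2.6 = 3.898 years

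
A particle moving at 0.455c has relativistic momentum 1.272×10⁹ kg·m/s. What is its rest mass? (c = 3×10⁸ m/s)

γ = 1/√(1 - 0.455²) = 1.123
v = 0.455 × 3×10⁸ = 1.365×10⁸ m/s
m = p/(γv) = 1.272×10⁹/(1.123 × 1.365×10⁸) = 8.298 kg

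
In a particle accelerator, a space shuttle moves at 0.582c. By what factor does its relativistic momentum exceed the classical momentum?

p_rel = γmv, p_class = mv
Ratio = γ = 1/√(1 - 0.582²)
= 1/√(0.661276) = 1.230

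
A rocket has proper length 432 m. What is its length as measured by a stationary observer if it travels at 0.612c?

Proper length L₀ = 432 m
γ = 1/√(1 - 0.612²) = 1.2644
L = L₀/γ = 432/1.2644 = 341.7 m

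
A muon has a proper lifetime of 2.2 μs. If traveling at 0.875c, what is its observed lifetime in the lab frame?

Proper lifetime τ₀ = 2.2 μs
γ = 1/√(1 - 0.875²) = 2.0656
τ = γτ₀ = 2.0656 × 2.2 μs = 4.544 μs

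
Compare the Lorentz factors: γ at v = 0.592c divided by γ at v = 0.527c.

γ₁ = 1/√(1 - 0.592²) = 1.24079
γ₂ = 1/√(1 - 0.527²) = 1.17666
γ₁/γ₂ = 1.24079/1.17666 = 1.055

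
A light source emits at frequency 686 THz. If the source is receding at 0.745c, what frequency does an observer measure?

β = v/c = 0.745
(1-β)/(1+β) = 0.255/1.745 = 0.14613
Doppler factor = √(0.14613) = 0.38227
f_obs = 686 × 0.38227 = 262.2 THz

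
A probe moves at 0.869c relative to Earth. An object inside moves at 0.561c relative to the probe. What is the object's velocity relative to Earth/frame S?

u = (u' + v)/(1 + u'v/c²)
Numerator: 0.561 + 0.869 = 1.43
Denominator: 1 + 0.487509 = 1.487509
u = 1.43/1.487509 = 0.9613c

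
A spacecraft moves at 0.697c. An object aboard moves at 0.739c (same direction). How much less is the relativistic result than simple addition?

Classical: u' + v = 0.739 + 0.697 = 1.436c
Relativistic: u = (0.739 + 0.697)/(1 + 0.515083) = 1.436/1.515083 = 0.9478c
Difference: 1.436 - 0.9478 = 0.4882c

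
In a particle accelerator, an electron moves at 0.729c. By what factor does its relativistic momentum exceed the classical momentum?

p_rel = γmv, p_class = mv
Ratio = γ = 1/√(1 - 0.729²)
= 1/√(0.468559) = 1.461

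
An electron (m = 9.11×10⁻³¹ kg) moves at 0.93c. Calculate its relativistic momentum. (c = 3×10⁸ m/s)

γ = 1/√(1 - 0.93²) = 2.7206
v = 0.93 × 3×10⁸ = 2.790×10⁸ m/s
p = γmv = 2.7206 × 9.11×10⁻³¹ × 2.790×10⁸ = 6.915×10⁻²² kg·m/s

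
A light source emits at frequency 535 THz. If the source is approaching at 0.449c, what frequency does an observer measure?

β = v/c = 0.449
(1+β)/(1-β) = 1.449/0.551 = 2.630
Doppler factor = √(2.630) = 1.6217
f_obs = 535 × 1.6217 = 867.6 THz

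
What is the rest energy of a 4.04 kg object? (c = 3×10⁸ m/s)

c² = (3×10⁸)² = 9.000×10¹⁶ m²/s²
E₀ = mc² = 4.04 × 9.000×10¹⁶ = 3.636×10¹⁷ J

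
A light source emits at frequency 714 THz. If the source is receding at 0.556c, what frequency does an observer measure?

β = v/c = 0.556
(1-β)/(1+β) = 0.444/1.556 = 0.28535
Doppler factor = √(0.28535) = 0.5342
f_obs = 714 × 0.5342 = 381.4 THz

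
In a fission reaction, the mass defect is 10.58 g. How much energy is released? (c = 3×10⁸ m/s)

Convert mass defect: Δm = 10.58 g = 0.01058 kg
E = Δm·c² = 0.01058 × (3×10⁸)²
= 0.01058 × 9×10¹⁶ = 9.522×10¹⁴ J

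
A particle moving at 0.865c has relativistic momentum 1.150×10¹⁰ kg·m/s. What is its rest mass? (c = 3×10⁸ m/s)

γ = 1/√(1 - 0.865²) = 1.993
v = 0.865 × 3×10⁸ = 2.595×10⁸ m/s
m = p/(γv) = 1.150×10¹⁰/(1.993 × 2.595×10⁸) = 22.24 kg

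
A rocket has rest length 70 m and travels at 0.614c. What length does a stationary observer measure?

Proper length L₀ = 70 m
γ = 1/√(1 - 0.614²) = 1.267
L = L₀/γ = 70/1.267 = 55.25 m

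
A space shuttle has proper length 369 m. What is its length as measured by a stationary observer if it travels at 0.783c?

Proper length L₀ = 369 m
γ = 1/√(1 - 0.783²) = 1.608
L = L₀/γ = 369/1.608 = 229.5 m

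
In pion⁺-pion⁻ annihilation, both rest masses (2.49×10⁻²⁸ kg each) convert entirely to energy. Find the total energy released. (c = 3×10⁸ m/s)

Both particles have the same rest mass, so total mass = 2m
E = 2m·c² = 2 × 2.49×10⁻²⁸ × (3×10⁸)²
= 2 × 2.49×10⁻²⁸ × 9×10¹⁶
= 4.482×10⁻¹¹ J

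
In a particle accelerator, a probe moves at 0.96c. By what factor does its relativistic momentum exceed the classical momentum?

p_rel = γmv, p_class = mv
Ratio = γ = 1/√(1 - 0.96²)
= 1/√(0.0784) = 3.571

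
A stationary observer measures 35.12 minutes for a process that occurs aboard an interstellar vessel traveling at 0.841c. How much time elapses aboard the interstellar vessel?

Dilated time Δt = 35.12 minutes
γ = 1/√(1 - 0.841²) = 1.848
Δt₀ = Δt/γ = 35.12/1.848 = 19.00 minutes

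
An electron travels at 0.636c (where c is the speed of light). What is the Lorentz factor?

v/c = 0.636, so (v/c)² = 0.404496
1 - (v/c)² = 0.595504
γ = 1/√(0.595504) = 1.296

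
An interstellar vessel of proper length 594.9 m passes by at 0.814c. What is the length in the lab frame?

Proper length L₀ = 594.9 m
γ = 1/√(1 - 0.814²) = 1.7216
L = L₀/γ = 594.9/1.7216 = 345.6 m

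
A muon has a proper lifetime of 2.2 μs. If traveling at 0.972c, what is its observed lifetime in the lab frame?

Proper lifetime τ₀ = 2.2 μs
γ = 1/√(1 - 0.972²) = 4.25567
τ = γτ₀ = 4.25567 × 2.2 μs = 9.362 μs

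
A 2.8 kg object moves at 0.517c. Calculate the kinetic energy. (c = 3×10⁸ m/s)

γ = 1/√(1 - 0.517²) = 1.16824
γ - 1 = 0.16824
KE = (γ-1)mc² = 0.16824 × 2.8 × (3×10⁸)² = 4.240×10¹⁶ J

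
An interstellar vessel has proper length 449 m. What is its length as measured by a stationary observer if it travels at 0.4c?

Proper length L₀ = 449 m
γ = 1/√(1 - 0.4²) = 1.091
L = L₀/γ = 449/1.091 = 411.5 m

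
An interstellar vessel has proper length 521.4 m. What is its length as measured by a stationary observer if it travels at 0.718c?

Proper length L₀ = 521.4 m
γ = 1/√(1 - 0.718²) = 1.4367
L = L₀/γ = 521.4/1.4367 = 362.9 m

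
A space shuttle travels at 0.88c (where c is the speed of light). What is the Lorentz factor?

v/c = 0.88, so (v/c)² = 0.7744
1 - (v/c)² = 0.2256
γ = 1/√(0.2256) = 2.105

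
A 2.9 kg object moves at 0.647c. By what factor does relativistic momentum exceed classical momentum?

p_rel = γmv, p_class = mv
Ratio = γ = 1/√(1 - 0.647²) = 1.311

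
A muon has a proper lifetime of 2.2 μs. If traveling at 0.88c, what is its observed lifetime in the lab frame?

Proper lifetime τ₀ = 2.2 μs
γ = 1/√(1 - 0.88²) = 2.1054
τ = γτ₀ = 2.1054 × 2.2 μs = 4.632 μs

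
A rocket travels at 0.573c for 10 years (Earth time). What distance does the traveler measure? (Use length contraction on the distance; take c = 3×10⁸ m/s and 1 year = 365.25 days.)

Earth distance: d = v × t = 0.573c × 10 yr = 5.4248×10¹⁶ m
γ = 1.2202
d' = d/γ = 5.4248×10¹⁶/1.2202 = 4.446×10¹⁶ m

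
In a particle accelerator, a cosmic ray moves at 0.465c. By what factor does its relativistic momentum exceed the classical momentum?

p_rel = γmv, p_class = mv
Ratio = γ = 1/√(1 - 0.465²)
= 1/√(0.783775) = 1.130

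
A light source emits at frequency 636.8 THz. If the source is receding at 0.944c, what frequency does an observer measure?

β = v/c = 0.944
(1-β)/(1+β) = 0.056/1.944 = 0.02881
Doppler factor = √(0.02881) = 0.1697
f_obs = 636.8 × 0.1697 = 108.1 THz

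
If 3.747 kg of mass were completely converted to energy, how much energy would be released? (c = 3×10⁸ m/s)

Using E = mc²:
c² = (3×10⁸)² = 9×10¹⁶ m²/s²
E = 3.747 × 9×10¹⁶ = 3.372×10¹⁷ J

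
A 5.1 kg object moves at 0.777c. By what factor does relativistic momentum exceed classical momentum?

p_rel = γmv, p_class = mv
Ratio = γ = 1/√(1 - 0.777²) = 1.589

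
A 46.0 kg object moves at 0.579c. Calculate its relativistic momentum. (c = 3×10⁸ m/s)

γ = 1/√(1 - 0.579²) = 1.2265
v = 0.579 × 3×10⁸ = 1.737×10⁸ m/s
p = γmv = 1.2265 × 46.0 × 1.737×10⁸ = 9.800×10⁹ kg·m/s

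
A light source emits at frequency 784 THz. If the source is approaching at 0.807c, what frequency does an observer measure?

β = v/c = 0.807
(1+β)/(1-β) = 1.807/0.193 = 9.363
Doppler factor = √(9.363) = 3.060
f_obs = 784 × 3.060 = 2399 THz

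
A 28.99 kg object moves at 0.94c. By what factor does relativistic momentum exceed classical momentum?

p_rel = γmv, p_class = mv
Ratio = γ = 1/√(1 - 0.94²) = 2.931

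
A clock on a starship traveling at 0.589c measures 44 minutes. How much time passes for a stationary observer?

Proper time Δt₀ = 44 minutes
γ = 1/√(1 - 0.589²) = 1.2374
Δt = γΔt₀ = 1.2374 × 44 = 54.45 minutes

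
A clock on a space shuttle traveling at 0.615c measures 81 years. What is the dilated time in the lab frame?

Proper time Δt₀ = 81 years
γ = 1/√(1 - 0.615²) = 1.268
Δt = γΔt₀ = 1.268 × 81 = 102.7 years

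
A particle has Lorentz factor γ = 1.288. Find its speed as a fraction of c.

From γ = 1/√(1 - v²/c²):
1/γ² = 1/1.288² = 0.6028
v²/c² = 1 - 0.6028 = 0.3972
v/c = √(0.3972) = 0.6302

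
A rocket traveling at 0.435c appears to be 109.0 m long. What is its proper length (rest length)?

Contracted length L = 109.0 m
γ = 1/√(1 - 0.435²) = 1.111
L₀ = γL = 1.111 × 109.0 = 121.1 m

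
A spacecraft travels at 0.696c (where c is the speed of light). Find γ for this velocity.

v/c = 0.696, so (v/c)² = 0.484416
1 - (v/c)² = 0.515584
γ = 1/√(0.515584) = 1.393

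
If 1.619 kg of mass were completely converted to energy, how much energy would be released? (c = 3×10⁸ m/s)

Using E = mc²:
c² = (3×10⁸)² = 9×10¹⁶ m²/s²
E = 1.619 × 9×10¹⁶ = 1.457×10¹⁷ J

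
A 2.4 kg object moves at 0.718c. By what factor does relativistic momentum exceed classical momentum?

p_rel = γmv, p_class = mv
Ratio = γ = 1/√(1 - 0.718²) = 1.437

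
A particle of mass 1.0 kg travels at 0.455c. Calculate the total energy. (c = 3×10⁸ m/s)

γ = 1/√(1 - 0.455²) = 1.123
mc² = 1.0 × (3×10⁸)² = 9.000×10¹⁶ J
E = γmc² = 1.123 × 9.000×10¹⁶ = 1.011×10¹⁷ J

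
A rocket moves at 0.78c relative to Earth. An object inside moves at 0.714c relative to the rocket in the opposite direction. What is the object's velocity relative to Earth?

Object's velocity in rocket frame is u' = -0.714c
u = (u' + v)/(1 + u'v/c²) = (v - 0.714)/(1 - 0.714·v/c²)
Numerator: 0.78 - 0.714 = 0.066
Denominator: 1 - 0.55692 = 0.44308
u = 0.066/0.44308 = 0.1490c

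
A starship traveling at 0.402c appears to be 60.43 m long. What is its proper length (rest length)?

Contracted length L = 60.43 m
γ = 1/√(1 - 0.402²) = 1.0921
L₀ = γL = 1.0921 × 60.43 = 66.00 m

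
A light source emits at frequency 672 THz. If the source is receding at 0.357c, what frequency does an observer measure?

β = v/c = 0.357
(1-β)/(1+β) = 0.643/1.357 = 0.47384
Doppler factor = √(0.47384) = 0.6884
f_obs = 672 × 0.6884 = 462.6 THz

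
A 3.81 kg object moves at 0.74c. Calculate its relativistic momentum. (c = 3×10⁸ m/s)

γ = 1/√(1 - 0.74²) = 1.487
v = 0.74 × 3×10⁸ = 2.220×10⁸ m/s
p = γmv = 1.487 × 3.81 × 2.220×10⁸ = 1.258×10⁹ kg·m/s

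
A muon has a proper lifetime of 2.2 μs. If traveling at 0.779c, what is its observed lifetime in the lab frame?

Proper lifetime τ₀ = 2.2 μs
γ = 1/√(1 - 0.779²) = 1.595
τ = γτ₀ = 1.595 × 2.2 μs = 3.509 μs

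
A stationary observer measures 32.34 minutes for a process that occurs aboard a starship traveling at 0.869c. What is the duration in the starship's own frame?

Dilated time Δt = 32.34 minutes
γ = 1/√(1 - 0.869²) = 2.021
Δt₀ = Δt/γ = 32.34/2.021 = 16.00 minutes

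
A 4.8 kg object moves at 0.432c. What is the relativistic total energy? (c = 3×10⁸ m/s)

γ = 1/√(1 - 0.432²) = 1.1088
mc² = 4.8 × (3×10⁸)² = 4.320×10¹⁷ J
E = γmc² = 1.1088 × 4.320×10¹⁷ = 4.790×10¹⁷ J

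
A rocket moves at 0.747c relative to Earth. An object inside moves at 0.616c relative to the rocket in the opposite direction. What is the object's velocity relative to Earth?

Object's velocity in rocket frame is u' = -0.616c
u = (u' + v)/(1 + u'v/c²) = (v - 0.616)/(1 - 0.616·v/c²)
Numerator: 0.747 - 0.616 = 0.131
Denominator: 1 - 0.460152 = 0.539848
u = 0.131/0.539848 = 0.2427c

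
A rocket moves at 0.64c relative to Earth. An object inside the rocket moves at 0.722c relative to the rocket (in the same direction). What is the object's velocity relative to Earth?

u = (u' + v)/(1 + u'v/c²)
Numerator: 0.722 + 0.64 = 1.362
Denominator: 1 + 0.46208 = 1.46208
u = 1.362/1.46208 = 0.9315c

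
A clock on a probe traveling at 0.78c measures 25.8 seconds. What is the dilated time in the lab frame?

Proper time Δt₀ = 25.8 seconds
γ = 1/√(1 - 0.78²) = 1.598
Δt = γΔt₀ = 1.598 × 25.8 = 41.23 seconds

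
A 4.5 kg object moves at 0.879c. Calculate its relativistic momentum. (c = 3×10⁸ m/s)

γ = 1/√(1 - 0.879²) = 2.0972
v = 0.879 × 3×10⁸ = 2.637×10⁸ m/s
p = γmv = 2.0972 × 4.5 × 2.637×10⁸ = 2.489×10⁹ kg·m/s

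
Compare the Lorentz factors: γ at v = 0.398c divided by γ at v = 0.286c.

γ₁ = 1/√(1 - 0.398²) = 1.0901
γ₂ = 1/√(1 - 0.286²) = 1.0436
γ₁/γ₂ = 1.0901/1.0436 = 1.045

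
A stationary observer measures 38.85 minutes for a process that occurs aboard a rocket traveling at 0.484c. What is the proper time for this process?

Dilated time Δt = 38.85 minutes
γ = 1/√(1 - 0.484²) = 1.1428
Δt₀ = Δt/γ = 38.85/1.1428 = 34.00 minutes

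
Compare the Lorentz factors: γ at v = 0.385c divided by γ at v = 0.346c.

γ₁ = 1/√(1 - 0.385²) = 1.084
γ₂ = 1/√(1 - 0.346²) = 1.066
γ₁/γ₂ = 1.084/1.066 = 1.017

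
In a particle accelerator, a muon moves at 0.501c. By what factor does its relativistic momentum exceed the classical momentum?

p_rel = γmv, p_class = mv
Ratio = γ = 1/√(1 - 0.501²)
= 1/√(0.748999) = 1.155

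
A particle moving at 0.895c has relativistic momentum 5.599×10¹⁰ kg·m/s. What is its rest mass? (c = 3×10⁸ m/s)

γ = 1/√(1 - 0.895²) = 2.2418
v = 0.895 × 3×10⁸ = 2.685×10⁸ m/s
m = p/(γv) = 5.599×10¹⁰/(2.2418 × 2.685×10⁸) = 93.02 kg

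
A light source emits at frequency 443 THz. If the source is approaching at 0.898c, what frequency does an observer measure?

β = v/c = 0.898
(1+β)/(1-β) = 1.898/0.102 = 18.61
Doppler factor = √(18.61) = 4.314
f_obs = 443 × 4.314 = 1911 THz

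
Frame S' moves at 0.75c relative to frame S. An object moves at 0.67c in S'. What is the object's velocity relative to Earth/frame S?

u = (u' + v)/(1 + u'v/c²)
Numerator: 0.67 + 0.75 = 1.42
Denominator: 1 + 0.5025 = 1.5025
u = 1.42/1.5025 = 0.9451c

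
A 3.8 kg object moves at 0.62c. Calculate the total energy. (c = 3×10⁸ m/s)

γ = 1/√(1 - 0.62²) = 1.2745
mc² = 3.8 × (3×10⁸)² = 3.420×10¹⁷ J
E = γmc² = 1.2745 × 3.420×10¹⁷ = 4.359×10¹⁷ J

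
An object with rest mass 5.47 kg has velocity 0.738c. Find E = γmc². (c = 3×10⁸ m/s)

γ = 1/√(1 - 0.738²) = 1.4819
mc² = 5.47 × (3×10⁸)² = 4.923×10¹⁷ J
E = γmc² = 1.4819 × 4.923×10¹⁷ = 7.295×10¹⁷ J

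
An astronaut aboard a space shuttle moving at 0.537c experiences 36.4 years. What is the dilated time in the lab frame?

Proper time Δt₀ = 36.4 years
γ = 1/√(1 - 0.537²) = 1.1854
Δt = γΔt₀ = 1.1854 × 36.4 = 43.15 years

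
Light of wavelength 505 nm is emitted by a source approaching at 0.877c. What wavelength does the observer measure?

β = 0.877
Wavelength Doppler factor = √(0.123/1.877) = √(0.06553) = 0.2560
λ_obs = 505 × 0.2560 = 129.3 nm (blueshift)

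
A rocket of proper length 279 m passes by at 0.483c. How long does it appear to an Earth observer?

Proper length L₀ = 279 m
γ = 1/√(1 - 0.483²) = 1.142
L = L₀/γ = 279/1.142 = 244.3 m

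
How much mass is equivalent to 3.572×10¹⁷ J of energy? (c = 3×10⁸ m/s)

From E = mc², we get m = E/c²
c² = (3×10⁸)² = 9×10¹⁶ m²/s²
m = 3.572×10¹⁷ / 9×10¹⁶ = 3.969 kg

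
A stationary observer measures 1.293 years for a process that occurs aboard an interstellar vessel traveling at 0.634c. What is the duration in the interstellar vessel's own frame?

Dilated time Δt = 1.293 years
γ = 1/√(1 - 0.634²) = 1.2931
Δt₀ = Δt/γ = 1.293/1.2931 = 0.9999 years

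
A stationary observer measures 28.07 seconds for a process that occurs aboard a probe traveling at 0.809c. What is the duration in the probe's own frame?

Dilated time Δt = 28.07 seconds
γ = 1/√(1 - 0.809²) = 1.701
Δt₀ = Δt/γ = 28.07/1.701 = 16.50 seconds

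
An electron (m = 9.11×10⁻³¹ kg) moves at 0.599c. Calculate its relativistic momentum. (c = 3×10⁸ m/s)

γ = 1/√(1 - 0.599²) = 1.2488
v = 0.599 × 3×10⁸ = 1.797×10⁸ m/s
p = γmv = 1.2488 × 9.11×10⁻³¹ × 1.797×10⁸ = 2.044×10⁻²² kg·m/s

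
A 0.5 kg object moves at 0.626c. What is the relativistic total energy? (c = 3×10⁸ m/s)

γ = 1/√(1 - 0.626²) = 1.28234
mc² = 0.5 × (3×10⁸)² = 4.500×10¹⁶ J
E = γmc² = 1.28234 × 4.500×10¹⁶ = 5.771×10¹⁶ J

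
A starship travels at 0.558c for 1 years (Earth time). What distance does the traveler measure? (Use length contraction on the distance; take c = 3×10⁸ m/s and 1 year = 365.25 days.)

Earth distance: d = v × t = 0.558c × 1 yr = 5.283×10¹⁵ m
γ = 1.205
d' = d/γ = 5.283×10¹⁵/1.205 = 4.384×10¹⁵ m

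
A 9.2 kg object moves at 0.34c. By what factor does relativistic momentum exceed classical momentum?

p_rel = γmv, p_class = mv
Ratio = γ = 1/√(1 - 0.34²) = 1.063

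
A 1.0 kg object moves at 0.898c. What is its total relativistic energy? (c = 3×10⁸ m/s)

γ = 1/√(1 - 0.898²) = 2.27275
mc² = 1.0 × (3×10⁸)² = 9.000×10¹⁶ J
E = γmc² = 2.27275 × 9.000×10¹⁶ = 2.045×10¹⁷ J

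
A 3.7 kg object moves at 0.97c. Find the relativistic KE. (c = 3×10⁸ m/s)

γ = 1/√(1 - 0.97²) = 4.113
γ - 1 = 3.113
KE = (γ-1)mc² = 3.113 × 3.7 × (3×10⁸)² = 1.037×10¹⁸ J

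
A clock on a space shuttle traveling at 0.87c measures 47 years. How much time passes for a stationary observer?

Proper time Δt₀ = 47 years
γ = 1/√(1 - 0.87²) = 2.028
Δt = γΔt₀ = 2.028 × 47 = 95.32 years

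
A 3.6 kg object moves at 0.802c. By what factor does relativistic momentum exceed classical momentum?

p_rel = γmv, p_class = mv
Ratio = γ = 1/√(1 - 0.802²) = 1.674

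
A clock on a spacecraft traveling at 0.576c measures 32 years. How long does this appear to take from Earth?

Proper time Δt₀ = 32 years
γ = 1/√(1 - 0.576²) = 1.2233
Δt = γΔt₀ = 1.2233 × 32 = 39.15 years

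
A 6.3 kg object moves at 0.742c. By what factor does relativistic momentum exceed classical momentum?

p_rel = γmv, p_class = mv
Ratio = γ = 1/√(1 - 0.742²) = 1.492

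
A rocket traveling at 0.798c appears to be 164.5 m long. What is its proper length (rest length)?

Contracted length L = 164.5 m
γ = 1/√(1 - 0.798²) = 1.6593
L₀ = γL = 1.6593 × 164.5 = 273.0 m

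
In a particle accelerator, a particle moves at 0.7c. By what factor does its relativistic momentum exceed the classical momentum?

p_rel = γmv, p_class = mv
Ratio = γ = 1/√(1 - 0.7²)
= 1/√(0.51) = 1.400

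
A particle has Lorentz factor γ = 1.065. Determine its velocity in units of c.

From γ = 1/√(1 - v²/c²):
1/γ² = 1/1.065² = 0.88166
v²/c² = 1 - 0.88166 = 0.11834
v/c = √(0.11834) = 0.3440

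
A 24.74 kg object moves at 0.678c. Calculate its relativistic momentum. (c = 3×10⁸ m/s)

γ = 1/√(1 - 0.678²) = 1.3604
v = 0.678 × 3×10⁸ = 2.034×10⁸ m/s
p = γmv = 1.3604 × 24.74 × 2.034×10⁸ = 6.846×10⁹ kg·m/s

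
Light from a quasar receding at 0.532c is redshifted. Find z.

β = 0.532
(1+β)/(1-β) = 1.532/0.468 = 3.2735
√(3.2735) = 1.8093
z = 1.8093 - 1 = 0.8093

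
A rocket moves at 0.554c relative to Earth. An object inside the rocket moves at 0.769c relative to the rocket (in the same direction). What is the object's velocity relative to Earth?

u = (u' + v)/(1 + u'v/c²)
Numerator: 0.769 + 0.554 = 1.323
Denominator: 1 + 0.426026 = 1.426026
u = 1.323/1.426026 = 0.9278c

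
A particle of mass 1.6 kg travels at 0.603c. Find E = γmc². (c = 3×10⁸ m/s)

γ = 1/√(1 - 0.603²) = 1.2535
mc² = 1.6 × (3×10⁸)² = 1.440×10¹⁷ J
E = γmc² = 1.2535 × 1.440×10¹⁷ = 1.805×10¹⁷ J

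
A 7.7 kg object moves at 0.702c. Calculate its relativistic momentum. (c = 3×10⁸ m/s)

γ = 1/√(1 - 0.702²) = 1.404
v = 0.702 × 3×10⁸ = 2.106×10⁸ m/s
p = γmv = 1.404 × 7.7 × 2.106×10⁸ = 2.277×10⁹ kg·m/s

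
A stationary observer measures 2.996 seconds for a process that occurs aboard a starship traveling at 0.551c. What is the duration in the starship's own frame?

Dilated time Δt = 2.996 seconds
γ = 1/√(1 - 0.551²) = 1.1983
Δt₀ = Δt/γ = 2.996/1.1983 = 2.500 seconds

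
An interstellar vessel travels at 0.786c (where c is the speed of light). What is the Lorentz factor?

v/c = 0.786, so (v/c)² = 0.617796
1 - (v/c)² = 0.382204
γ = 1/√(0.382204) = 1.618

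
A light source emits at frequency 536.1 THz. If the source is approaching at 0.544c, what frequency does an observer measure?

β = v/c = 0.544
(1+β)/(1-β) = 1.544/0.456 = 3.386
Doppler factor = √(3.386) = 1.8401
f_obs = 536.1 × 1.8401 = 986.5 THz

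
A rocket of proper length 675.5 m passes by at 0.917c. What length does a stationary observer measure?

Proper length L₀ = 675.5 m
γ = 1/√(1 - 0.917²) = 2.507
L = L₀/γ = 675.5/2.507 = 269.4 m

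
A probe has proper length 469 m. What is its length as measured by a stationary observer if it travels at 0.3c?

Proper length L₀ = 469 m
γ = 1/√(1 - 0.3²) = 1.0483
L = L₀/γ = 469/1.0483 = 447.4 m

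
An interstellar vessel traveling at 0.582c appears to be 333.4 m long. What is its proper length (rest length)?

Contracted length L = 333.4 m
γ = 1/√(1 - 0.582²) = 1.2297
L₀ = γL = 1.2297 × 333.4 = 410.0 m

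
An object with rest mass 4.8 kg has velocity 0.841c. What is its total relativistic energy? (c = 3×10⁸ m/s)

γ = 1/√(1 - 0.841²) = 1.8483
mc² = 4.8 × (3×10⁸)² = 4.320×10¹⁷ J
E = γmc² = 1.8483 × 4.320×10¹⁷ = 7.985×10¹⁷ J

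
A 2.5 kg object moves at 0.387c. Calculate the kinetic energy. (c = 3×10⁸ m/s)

γ = 1/√(1 - 0.387²) = 1.0845
γ - 1 = 0.08450
KE = (γ-1)mc² = 0.08450 × 2.5 × (3×10⁸)² = 1.901×10¹⁶ J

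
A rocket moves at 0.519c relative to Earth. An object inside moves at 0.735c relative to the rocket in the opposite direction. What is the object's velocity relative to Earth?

Object's velocity in rocket frame is u' = -0.735c
u = (u' + v)/(1 + u'v/c²) = (v - 0.735)/(1 - 0.735·v/c²)
Numerator: 0.519 - 0.735 = -0.216
Denominator: 1 - 0.381465 = 0.618535
u = -0.216/0.618535 = -0.3492c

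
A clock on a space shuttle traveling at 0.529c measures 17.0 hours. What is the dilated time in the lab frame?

Proper time Δt₀ = 17.0 hours
γ = 1/√(1 - 0.529²) = 1.178
Δt = γΔt₀ = 1.178 × 17.0 = 20.03 hours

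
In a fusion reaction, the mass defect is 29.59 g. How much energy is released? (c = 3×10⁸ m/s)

Convert mass defect: Δm = 29.59 g = 0.02959 kg
E = Δm·c² = 0.02959 × (3×10⁸)²
= 0.02959 × 9×10¹⁶ = 2.663×10¹⁵ J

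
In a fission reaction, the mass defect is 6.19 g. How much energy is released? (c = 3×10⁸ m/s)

Convert mass defect: Δm = 6.19 g = 0.00619 kg
E = Δm·c² = 0.00619 × (3×10⁸)²
= 0.00619 × 9×10¹⁶ = 5.571×10¹⁴ J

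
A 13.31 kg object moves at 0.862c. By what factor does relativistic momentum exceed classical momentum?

p_rel = γmv, p_class = mv
Ratio = γ = 1/√(1 - 0.862²) = 1.973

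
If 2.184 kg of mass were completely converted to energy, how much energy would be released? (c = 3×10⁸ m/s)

Using E = mc²:
c² = (3×10⁸)² = 9×10¹⁶ m²/s²
E = 2.184 × 9×10¹⁶ = 1.966×10¹⁷ J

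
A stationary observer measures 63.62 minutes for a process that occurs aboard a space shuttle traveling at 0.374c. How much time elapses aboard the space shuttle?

Dilated time Δt = 63.62 minutes
γ = 1/√(1 - 0.374²) = 1.0783
Δt₀ = Δt/γ = 63.62/1.0783 = 59.00 minutes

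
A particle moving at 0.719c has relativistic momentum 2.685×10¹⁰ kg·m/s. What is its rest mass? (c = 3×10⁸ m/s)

γ = 1/√(1 - 0.719²) = 1.43883
v = 0.719 × 3×10⁸ = 2.157×10⁸ m/s
m = p/(γv) = 2.685×10¹⁰/(1.43883 × 2.157×10⁸) = 86.51 kg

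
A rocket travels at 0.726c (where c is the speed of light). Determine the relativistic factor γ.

v/c = 0.726, so (v/c)² = 0.527076
1 - (v/c)² = 0.472924
γ = 1/√(0.472924) = 1.454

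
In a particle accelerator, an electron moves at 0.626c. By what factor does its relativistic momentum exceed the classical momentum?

p_rel = γmv, p_class = mv
Ratio = γ = 1/√(1 - 0.626²)
= 1/√(0.608124) = 1.282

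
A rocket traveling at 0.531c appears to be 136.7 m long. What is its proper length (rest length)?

Contracted length L = 136.7 m
γ = 1/√(1 - 0.531²) = 1.180
L₀ = γL = 1.180 × 136.7 = 161.3 m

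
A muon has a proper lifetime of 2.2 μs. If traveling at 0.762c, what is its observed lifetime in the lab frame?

Proper lifetime τ₀ = 2.2 μs
γ = 1/√(1 - 0.762²) = 1.544
τ = γτ₀ = 1.544 × 2.2 μs = 3.397 μs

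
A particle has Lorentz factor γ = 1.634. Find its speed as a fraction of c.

From γ = 1/√(1 - v²/c²):
1/γ² = 1/1.634² = 0.3745
v²/c² = 1 - 0.3745 = 0.6255
v/c = √(0.6255) = 0.7909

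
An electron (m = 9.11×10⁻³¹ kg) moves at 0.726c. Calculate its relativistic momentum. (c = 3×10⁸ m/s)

γ = 1/√(1 - 0.726²) = 1.454
v = 0.726 × 3×10⁸ = 2.178×10⁸ m/s
p = γmv = 1.454 × 9.11×10⁻³¹ × 2.178×10⁸ = 2.885×10⁻²² kg·m/s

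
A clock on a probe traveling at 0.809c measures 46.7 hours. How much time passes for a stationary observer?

Proper time Δt₀ = 46.7 hours
γ = 1/√(1 - 0.809²) = 1.7012
Δt = γΔt₀ = 1.7012 × 46.7 = 79.45 hours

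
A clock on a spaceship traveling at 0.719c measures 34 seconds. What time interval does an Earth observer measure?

Proper time Δt₀ = 34 seconds
γ = 1/√(1 - 0.719²) = 1.4388
Δt = γΔt₀ = 1.4388 × 34 = 48.92 seconds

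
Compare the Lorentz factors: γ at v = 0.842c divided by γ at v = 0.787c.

γ₁ = 1/√(1 - 0.842²) = 1.854
γ₂ = 1/√(1 - 0.787²) = 1.621
γ₁/γ₂ = 1.854/1.621 = 1.144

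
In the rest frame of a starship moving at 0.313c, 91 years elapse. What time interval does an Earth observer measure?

Proper time Δt₀ = 91 years
γ = 1/√(1 - 0.313²) = 1.0529
Δt = γΔt₀ = 1.0529 × 91 = 95.81 years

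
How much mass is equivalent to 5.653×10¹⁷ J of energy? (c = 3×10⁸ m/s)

From E = mc², we get m = E/c²
c² = (3×10⁸)² = 9×10¹⁶ m²/s²
m = 5.653×10¹⁷ / 9×10¹⁶ = 6.281 kg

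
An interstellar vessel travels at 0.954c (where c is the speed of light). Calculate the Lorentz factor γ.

v/c = 0.954, so (v/c)² = 0.910116
1 - (v/c)² = 0.089884
γ = 1/√(0.089884) = 3.335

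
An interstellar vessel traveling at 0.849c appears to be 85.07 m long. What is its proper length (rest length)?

Contracted length L = 85.07 m
γ = 1/√(1 - 0.849²) = 1.893
L₀ = γL = 1.893 × 85.07 = 161.0 m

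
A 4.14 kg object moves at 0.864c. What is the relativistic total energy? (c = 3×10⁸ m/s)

γ = 1/√(1 - 0.864²) = 1.986
mc² = 4.14 × (3×10⁸)² = 3.726×10¹⁷ J
E = γmc² = 1.986 × 3.726×10¹⁷ = 7.400×10¹⁷ J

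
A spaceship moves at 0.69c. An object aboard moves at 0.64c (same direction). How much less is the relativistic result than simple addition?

Classical: u' + v = 0.64 + 0.69 = 1.33c
Relativistic: u = (0.64 + 0.69)/(1 + 0.4416) = 1.33/1.4416 = 0.9226c
Difference: 1.33 - 0.9226 = 0.4074c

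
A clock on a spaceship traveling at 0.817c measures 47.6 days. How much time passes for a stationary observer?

Proper time Δt₀ = 47.6 days
γ = 1/√(1 - 0.817²) = 1.7342
Δt = γΔt₀ = 1.7342 × 47.6 = 82.55 days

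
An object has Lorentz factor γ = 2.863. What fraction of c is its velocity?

From γ = 1/√(1 - v²/c²):
1/γ² = 1/2.863² = 0.1220
v²/c² = 1 - 0.1220 = 0.8780
v/c = √(0.8780) = 0.9370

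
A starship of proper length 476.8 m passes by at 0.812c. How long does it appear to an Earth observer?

Proper length L₀ = 476.8 m
γ = 1/√(1 - 0.812²) = 1.713
L = L₀/γ = 476.8/1.713 = 278.3 m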